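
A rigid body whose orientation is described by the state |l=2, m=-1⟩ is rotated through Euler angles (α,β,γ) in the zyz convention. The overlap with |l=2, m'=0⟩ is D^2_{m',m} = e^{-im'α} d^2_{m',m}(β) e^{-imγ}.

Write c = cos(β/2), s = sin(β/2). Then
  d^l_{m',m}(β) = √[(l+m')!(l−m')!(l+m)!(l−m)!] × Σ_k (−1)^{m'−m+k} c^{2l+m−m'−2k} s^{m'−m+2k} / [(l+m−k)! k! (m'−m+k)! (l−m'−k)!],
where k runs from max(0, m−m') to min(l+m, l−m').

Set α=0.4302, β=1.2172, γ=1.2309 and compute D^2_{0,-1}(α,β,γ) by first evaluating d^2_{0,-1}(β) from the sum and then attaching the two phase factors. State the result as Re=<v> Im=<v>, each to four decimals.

Re=-0.1326 Im=-0.3751

Split into d^2_{0,-1}(β=1.2172) × two z-phases.
Half-angle: c=0.820449, s=0.571719. N=√(2·2·1·6)=4.898979
Admissible k: 0..1 (factorial args all ≥0)
  k=0: (−1)^1·4.8990/(2)·0.8204^3·0.5717^1 = -0.773417
  k=1: (−1)^2·4.8990/(2)·0.8204^1·0.5717^3 = +0.375557
d^2_{0,-1}(1.2172) = -0.773417 +0.375557 = -0.397860
Attach z-rotation phases: D = e^{-i(0)(0.4302)}·(-0.397860)·e^{-i(-1)(1.2309)} = -0.132642-0.375098i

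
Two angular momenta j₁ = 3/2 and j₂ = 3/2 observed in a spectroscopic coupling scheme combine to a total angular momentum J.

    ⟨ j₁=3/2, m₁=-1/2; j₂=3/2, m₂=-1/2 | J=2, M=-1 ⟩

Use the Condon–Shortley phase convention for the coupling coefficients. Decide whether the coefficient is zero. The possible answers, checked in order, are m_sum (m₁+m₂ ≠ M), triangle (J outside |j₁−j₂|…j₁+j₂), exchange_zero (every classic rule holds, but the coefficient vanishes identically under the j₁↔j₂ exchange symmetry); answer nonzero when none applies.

exchange_zero

m-sum: m₁+m₂ = -1/2+(-1/2) = -1, M = -1  ✓
triangle: |j₁−j₂| = 0 ≤ J = 2 ≤ j₁+j₂ = 3  ✓
exchange: j₁=j₂ and m₁=m₂, and (−1)^(j₁+j₂−J) = (−1)^1 = −1 forces ⟨j₁m₁;j₂m₂|JM⟩ = −⟨j₂m₂;j₁m₁|JM⟩ = −⟨j₁m₁;j₂m₂|JM⟩ ⇒ the coefficient vanishes identically
Racah sum check: Σ_k collapses to 0 ⇒ CG = 0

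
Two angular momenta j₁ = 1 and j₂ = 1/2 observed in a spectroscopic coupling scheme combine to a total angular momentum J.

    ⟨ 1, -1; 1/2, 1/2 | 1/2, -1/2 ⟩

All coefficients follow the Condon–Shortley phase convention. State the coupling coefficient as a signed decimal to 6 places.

j₁+j₂−J=1  J+j₁−j₂=1  J−j₁+j₂=0  j₁+j₂+J+1=3
(j₁±m₁, j₂±m₂, J±M) = (0,2,1,0,0,1)
P² = 2/3
sum k=1..1:
  [1] −1/1 = -1
S = -1
C² = P²·S² = 2/3 ; C = -0.816497

−√(2/3) ≈ -0.816497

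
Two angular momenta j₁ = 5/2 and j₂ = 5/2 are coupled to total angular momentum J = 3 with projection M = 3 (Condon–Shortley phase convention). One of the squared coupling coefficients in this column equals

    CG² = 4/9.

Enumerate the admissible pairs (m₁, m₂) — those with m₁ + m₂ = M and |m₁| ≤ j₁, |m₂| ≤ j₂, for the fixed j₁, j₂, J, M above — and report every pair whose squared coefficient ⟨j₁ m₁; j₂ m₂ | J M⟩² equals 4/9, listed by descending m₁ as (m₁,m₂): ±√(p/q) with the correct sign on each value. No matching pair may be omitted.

(3/2,3/2): −√(4/9)

Admissible pairs with m₁+m₂ = M = 3: (1/2,5/2), (3/2,3/2), (5/2,1/2)
  (m₁,m₂)=(5/2,1/2): CG² = 5/18, CG = +√(5/18)
  (m₁,m₂)=(3/2,3/2): CG² = 4/9, CG = −√(4/9)   ← matches the target
  (m₁,m₂)=(1/2,5/2): CG² = 5/18, CG = +√(5/18)
Pairs with CG² = 4/9: (3/2,3/2): −√(4/9)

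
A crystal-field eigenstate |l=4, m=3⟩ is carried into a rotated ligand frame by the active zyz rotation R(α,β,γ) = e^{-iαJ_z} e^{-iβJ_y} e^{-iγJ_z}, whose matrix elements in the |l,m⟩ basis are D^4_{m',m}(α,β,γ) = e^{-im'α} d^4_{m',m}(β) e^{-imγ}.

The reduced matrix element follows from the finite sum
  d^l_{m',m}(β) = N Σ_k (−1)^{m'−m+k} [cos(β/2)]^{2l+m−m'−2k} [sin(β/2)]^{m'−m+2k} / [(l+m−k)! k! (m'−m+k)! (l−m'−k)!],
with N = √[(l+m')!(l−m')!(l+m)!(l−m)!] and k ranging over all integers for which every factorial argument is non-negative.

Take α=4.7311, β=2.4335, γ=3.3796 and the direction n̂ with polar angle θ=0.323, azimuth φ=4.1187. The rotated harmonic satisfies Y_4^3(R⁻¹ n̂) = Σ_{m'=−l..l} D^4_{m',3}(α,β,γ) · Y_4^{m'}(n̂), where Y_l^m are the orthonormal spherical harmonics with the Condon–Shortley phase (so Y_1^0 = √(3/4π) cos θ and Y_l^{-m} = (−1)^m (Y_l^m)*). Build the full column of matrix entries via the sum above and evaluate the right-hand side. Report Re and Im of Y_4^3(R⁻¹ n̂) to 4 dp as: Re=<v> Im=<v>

Need the full column D^4_{m',3} for m'=−4..4 at α=4.7311, β=2.4335, γ=3.3796.
cos(β/2)=0.346696, sin(β/2)=0.937978
d^4_{-4,3}: single k=7 term ⇒ +0.626384;  D = -0.502728+0.373661i
d^4_{-3,3}: k∈[6..7] ⇒ +0.572994 -0.599156 = -0.026161;  D = +0.015996+0.020701i
d^4_{-2,3}: k∈[5..6] ⇒ +0.339621 -0.828629 = -0.489008;  D = -0.381283+0.306190i
d^4_{-1,3}: k∈[4..5] ⇒ +0.147939 -0.649715 = -0.501775;  D = -0.321449-0.385290i
d^4_{0,3}: k∈[3..4] ⇒ +0.048909 -0.357992 = -0.309083;  D = +0.233584-0.202412i
d^4_{1,3}: k∈[2..3] ⇒ +0.012127 -0.147939 = -0.135813;  D = +0.090846+0.100956i
d^4_{2,3}: k∈[1..2] ⇒ +0.002113 -0.046399 = -0.044286;  D = -0.032360+0.030234i
d^4_{3,3}: k∈[0..1] ⇒ +0.000209 -0.010695 = -0.010486;  D = -0.007301-0.007527i
d^4_{4,3}: single k=0 term ⇒ -0.001597;  D = +0.001126-0.001133i
Y_4^{m'}(θ=0.323,φ=4.1187) and Σ D·Y over m':
  (-0.5027+0.3737i)·(-0.0032+0.0031i)  (+0.0160+0.0207i)·(+0.0371+0.0079i)  (-0.3813+0.3062i)·(-0.0668-0.1655i)  (-0.3214-0.3853i)·(-0.2625+0.3889i)  (+0.2336-0.2024i)·(+0.4575+0.0000i)  (+0.0908+0.1010i)·(+0.2625+0.3889i)  (-0.0324+0.0302i)·(-0.0668+0.1655i)  (-0.0073-0.0075i)·(-0.0371+0.0079i)  (+0.0011-0.0011i)·(-0.0032-0.0031i)
Y_4^3(R⁻¹ n̂) = +0.400159-0.021042i

Re=0.4002 Im=-0.0210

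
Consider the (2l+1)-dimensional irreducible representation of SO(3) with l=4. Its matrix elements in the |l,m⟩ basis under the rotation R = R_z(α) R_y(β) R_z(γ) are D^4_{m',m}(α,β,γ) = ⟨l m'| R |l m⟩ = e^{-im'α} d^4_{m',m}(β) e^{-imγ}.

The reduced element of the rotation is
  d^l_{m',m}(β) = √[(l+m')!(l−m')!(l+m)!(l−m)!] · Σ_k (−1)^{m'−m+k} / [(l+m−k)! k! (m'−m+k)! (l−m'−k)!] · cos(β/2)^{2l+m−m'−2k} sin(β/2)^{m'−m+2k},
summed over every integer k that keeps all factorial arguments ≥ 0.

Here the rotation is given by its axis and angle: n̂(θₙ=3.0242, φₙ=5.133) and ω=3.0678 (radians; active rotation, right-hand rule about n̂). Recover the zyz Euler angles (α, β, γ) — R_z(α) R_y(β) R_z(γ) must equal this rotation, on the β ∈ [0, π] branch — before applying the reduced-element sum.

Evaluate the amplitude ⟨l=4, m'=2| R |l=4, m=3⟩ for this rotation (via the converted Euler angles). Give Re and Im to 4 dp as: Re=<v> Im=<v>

Axis–angle → zyz. n̂ = (sinθₙcosφₙ, sinθₙsinφₙ, cosθₙ) = (+0.047824, -0.106915, -0.993117), ω = 3.0678.
R = I cosω + sinω [n̂]ₓ + (1−cosω) n̂n̂ᵀ gives
  R = [-0.992711, +0.063006, -0.102742; -0.083430, -0.974448, +0.208543; -0.086977, +0.215595, +0.972602]
β = atan2(√(R₁₃²+R₂₃²), R₃₃) = 0.234625; α = atan2(R₂₃, R₁₃) mod 2π = 2.028559; γ = atan2(R₃₂, −R₃₁) mod 2π = 1.187337
Split into d^4_{2,3}(β=0.2346) × two z-phases.
With c≡cos(β/2)=0.993127 and s≡sin(β/2)=0.117043, N=[720·2·5040·1]^{1/2}=2693.993318
k: max(0,(3)−(2))=1 … min(4+(3),4−(2))=2
  k=1: (−1)^0·2693.9933/(720)·0.9931^7·0.1170^1 = +0.417296
  k=2: (−1)^1·2693.9933/(240)·0.9931^5·0.1170^3 = -0.017388
d^4_{2,3}(0.2346) = +0.417296 -0.017388 = +0.399908
D = (-0.609374+0.792883i)·(+0.399908)·(-0.912918+0.408143i) = +0.093058-0.388930i

Re=0.0931 Im=-0.3889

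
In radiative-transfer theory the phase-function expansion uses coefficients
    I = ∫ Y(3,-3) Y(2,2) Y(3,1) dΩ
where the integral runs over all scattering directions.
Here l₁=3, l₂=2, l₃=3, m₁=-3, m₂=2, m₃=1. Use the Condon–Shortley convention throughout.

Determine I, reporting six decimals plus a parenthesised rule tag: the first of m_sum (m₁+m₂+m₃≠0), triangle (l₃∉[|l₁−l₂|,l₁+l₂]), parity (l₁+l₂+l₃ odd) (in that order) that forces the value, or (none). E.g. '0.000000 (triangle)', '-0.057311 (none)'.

0.132981 (none)

Rules hold: Σm=0, L=8 even, 1≤3≤5.
N = 7·5·7 = 245
Δ = 2!·4!·2!/9! = 1/3780
Racah Σ t=0..2: t=0:+1/24 t=1:−1/4 t=2:+1/24 = -1/6
⇒ 3j(3 2 3; 0 0 0)² = 4/105, sgn +1
Racah Σ t=2..2: t=2:+1/96 = 1/96
⇒ 3j(3 2 3; -3 2 1)² = 1/42, sgn +1
4πI² = N·(3j₀)²·(3jₘ)² = 2/9
I = +1·√(0.222222/4π) = 0.13298076
No selection rule forces the value: the integral is nonzero (none).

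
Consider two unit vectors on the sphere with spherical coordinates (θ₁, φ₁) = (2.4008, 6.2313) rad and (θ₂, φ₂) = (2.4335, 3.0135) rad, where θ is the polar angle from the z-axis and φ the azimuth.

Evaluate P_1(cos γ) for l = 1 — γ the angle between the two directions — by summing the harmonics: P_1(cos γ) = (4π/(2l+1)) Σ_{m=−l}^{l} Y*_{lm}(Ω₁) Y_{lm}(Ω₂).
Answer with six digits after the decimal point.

Addition theorem: P_1(cos γ) = (4π/3) Σ_m Y*_{lm}(Ω₁) Y_{lm}(Ω₂), m = −1…1:
  m=-1: Y*=(0.232851, -0.012092)  Y=(-0.222864, -0.028704)  product (-0.052241, -0.003989)
  m=+0: Y*=(-0.360556, -0.000000)  Y=(-0.371144, 0.000000)  product (0.133818, 0.000000)
  m=+1: Y*=(-0.232851, -0.012092)  Y=(0.222864, -0.028704)  product (-0.052241, 0.003989)
Accumulated sum (0.029336, 0.000000); after 4π/(2l+1) scaling, (0.122883, 0.000000) ⇒ P_1 = 0.122883

0.122883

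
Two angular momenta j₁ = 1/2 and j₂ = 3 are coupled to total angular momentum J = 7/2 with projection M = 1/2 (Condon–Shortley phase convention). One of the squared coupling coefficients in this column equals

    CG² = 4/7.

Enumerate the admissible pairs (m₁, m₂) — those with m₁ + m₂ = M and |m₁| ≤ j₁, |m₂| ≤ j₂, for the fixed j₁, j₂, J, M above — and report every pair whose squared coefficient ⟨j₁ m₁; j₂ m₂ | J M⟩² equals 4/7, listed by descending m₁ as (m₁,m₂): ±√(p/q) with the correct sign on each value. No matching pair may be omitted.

Admissible pairs with m₁+m₂ = M = 1/2: (-1/2,1), (1/2,0)
  (m₁,m₂)=(1/2,0): CG² = 4/7, CG = +√(4/7)   ← matches the target
  (m₁,m₂)=(-1/2,1): CG² = 3/7, CG = +√(3/7)
Pairs with CG² = 4/7: (1/2,0): +√(4/7)

(1/2,0): +√(4/7)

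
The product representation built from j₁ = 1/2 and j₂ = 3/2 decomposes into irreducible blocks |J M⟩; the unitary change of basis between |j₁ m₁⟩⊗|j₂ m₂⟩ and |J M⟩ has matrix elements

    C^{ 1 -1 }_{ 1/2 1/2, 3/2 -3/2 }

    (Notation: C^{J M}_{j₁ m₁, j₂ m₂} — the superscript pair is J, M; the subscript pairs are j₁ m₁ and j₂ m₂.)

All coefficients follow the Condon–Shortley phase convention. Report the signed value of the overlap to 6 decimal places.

√[3·1!0!2!/4! · 1!0!0!3!0!2!] = √(3)
  +(−1)^0/∏(0,1,0,0,0,2)! = 1/2  (running 1/2)
⟨..|..⟩ = √(3)·(1/2) = +0.866025

+√(3/4) = +0.866025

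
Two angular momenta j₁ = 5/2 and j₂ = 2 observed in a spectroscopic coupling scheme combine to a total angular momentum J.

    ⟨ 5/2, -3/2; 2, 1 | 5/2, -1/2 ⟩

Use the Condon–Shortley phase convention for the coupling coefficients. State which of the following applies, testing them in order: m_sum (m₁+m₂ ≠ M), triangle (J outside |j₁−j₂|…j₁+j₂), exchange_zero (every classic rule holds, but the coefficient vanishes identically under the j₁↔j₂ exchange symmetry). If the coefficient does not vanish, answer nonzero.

nonzero

m-sum: m₁+m₂ = -3/2+1 = -1/2, M = -1/2  ✓
triangle: |j₁−j₂| = 1/2 ≤ J = 5/2 ≤ j₁+j₂ = 9/2  ✓
exchange: j₁≠j₂ or m₁≠m₂ — the exchange symmetry imposes no constraint here
value check: CG = +√(6/35) = +0.414039 ≠ 0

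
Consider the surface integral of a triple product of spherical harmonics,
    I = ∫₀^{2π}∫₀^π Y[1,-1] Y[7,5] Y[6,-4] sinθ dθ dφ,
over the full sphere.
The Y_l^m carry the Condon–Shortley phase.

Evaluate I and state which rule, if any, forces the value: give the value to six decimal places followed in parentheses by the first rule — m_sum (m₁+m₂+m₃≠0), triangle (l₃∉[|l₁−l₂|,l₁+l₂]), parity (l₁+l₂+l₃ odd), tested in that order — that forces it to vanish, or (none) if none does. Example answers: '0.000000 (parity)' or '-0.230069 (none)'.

-0.284256 (none)

Rules hold: Σm=0, L=14 even, 6≤6≤8.
N = 3·15·13 = 585
Δ = 2!·0!·12!/15! = 1/1365
Racah Σ t=1..1: t=1:−1/518400 = -1/518400
⇒ 3j(1 7 6; 0 0 0)² = 7/195, sgn -1
Racah Σ t=2..2: t=2:+1/14515200 = 1/14515200
⇒ 3j(1 7 6; -1 5 -4)² = 22/455, sgn +1
4πI² = N·(3j₀)²·(3jₘ)² = 66/65
I = -1·√(1.01538/4π) = -0.28425647
No selection rule forces the value: the integral is nonzero (none).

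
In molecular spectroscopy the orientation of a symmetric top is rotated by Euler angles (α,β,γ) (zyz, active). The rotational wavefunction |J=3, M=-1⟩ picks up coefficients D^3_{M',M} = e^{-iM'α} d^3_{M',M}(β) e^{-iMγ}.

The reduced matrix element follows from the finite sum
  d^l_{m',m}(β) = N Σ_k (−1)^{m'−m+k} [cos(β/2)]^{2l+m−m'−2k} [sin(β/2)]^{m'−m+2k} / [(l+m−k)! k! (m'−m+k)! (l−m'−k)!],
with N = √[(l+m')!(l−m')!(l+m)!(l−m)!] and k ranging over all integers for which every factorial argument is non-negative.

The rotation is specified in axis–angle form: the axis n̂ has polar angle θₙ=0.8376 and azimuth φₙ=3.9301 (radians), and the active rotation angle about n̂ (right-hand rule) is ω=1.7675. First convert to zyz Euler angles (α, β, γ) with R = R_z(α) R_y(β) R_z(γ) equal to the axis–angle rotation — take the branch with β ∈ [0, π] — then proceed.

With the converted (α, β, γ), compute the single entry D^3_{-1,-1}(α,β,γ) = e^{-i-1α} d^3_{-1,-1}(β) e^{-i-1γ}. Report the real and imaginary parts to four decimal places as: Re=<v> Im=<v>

Axis–angle → zyz. n̂ = (sinθₙcosφₙ, sinθₙsinφₙ, cosθₙ) = (-0.523772, -0.527039, +0.669248), ω = 1.7675.
R = I cosω + sinω [n̂]ₓ + (1−cosω) n̂n̂ᵀ gives
  R = [+0.132515, -0.326344, -0.935916; +0.986341, +0.136619, +0.092017; +0.097835, -0.935326, +0.339990]
β = atan2(√(R₁₃²+R₂₃²), R₃₃) = 1.223890; α = atan2(R₂₃, R₁₃) mod 2π = 3.043590; γ = atan2(R₃₂, −R₃₁) mod 2π = 4.608168
D^3_{-1,-1}(3.0436,1.2239,4.6082) = e^{-i·-1·3.0436}·d^3_{-1,-1}(1.2239)·e^{-i·-1·4.6082}. Compute d first:
c=cos(1.223890/2)=0.818532, s=sin(1.223890/2)=0.574460; N=√[2·24·2·24]=48.000000
k∈{0,1,2} keeps every argument non-negative
  k=0: (−1)^0·48.0000/(48)·0.8185^6·0.5745^0 = +0.300757
  k=1: (−1)^1·48.0000/(6)·0.8185^4·0.5745^2 = -1.185096
  k=2: (−1)^2·48.0000/(8)·0.8185^2·0.5745^4 = +0.437788
d^3_{-1,-1}(1.2239) = +0.300757 -1.185096 +0.437788 = -0.446552
Phases: e^{-i·(-1)·3.0436}=-0.995202+0.097846i, e^{-i·(-1)·4.6082}=-0.104032-0.994574i ⇒ D=-0.089689-0.437452i

Re=-0.0897 Im=-0.4375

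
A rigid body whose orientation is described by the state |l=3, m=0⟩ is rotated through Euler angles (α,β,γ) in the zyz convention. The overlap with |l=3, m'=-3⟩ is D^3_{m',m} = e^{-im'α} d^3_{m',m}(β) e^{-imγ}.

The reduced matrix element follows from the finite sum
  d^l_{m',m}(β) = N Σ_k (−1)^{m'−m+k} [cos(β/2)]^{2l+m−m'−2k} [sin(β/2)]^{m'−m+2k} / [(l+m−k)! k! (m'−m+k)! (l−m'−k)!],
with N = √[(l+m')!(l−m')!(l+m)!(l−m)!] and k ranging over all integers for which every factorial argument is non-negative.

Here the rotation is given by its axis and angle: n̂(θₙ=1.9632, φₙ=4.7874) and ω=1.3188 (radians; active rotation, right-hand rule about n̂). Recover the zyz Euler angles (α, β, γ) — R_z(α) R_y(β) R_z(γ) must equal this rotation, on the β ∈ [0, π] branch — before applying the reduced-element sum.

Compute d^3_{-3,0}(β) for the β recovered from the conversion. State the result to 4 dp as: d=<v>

Axis–angle → zyz. n̂ = (sinθₙcosφₙ, sinθₙsinφₙ, cosθₙ) = (+0.069245, -0.921394, -0.382410), ω = 1.3188.
R = I cosω + sinω [n̂]ₓ + (1−cosω) n̂n̂ᵀ gives
  R = [+0.252937, +0.322439, -0.912171; -0.418226, +0.886626, +0.197439; +0.872416, +0.331554, +0.359113]
β = atan2(√(R₁₃²+R₂₃²), R₃₃) = 1.203479; α = atan2(R₂₃, R₁₃) mod 2π = 2.928432; γ = atan2(R₃₂, −R₃₁) mod 2π = 2.778410
d^3_{-3,0}(β=1.2035) via the finite sum:
Half-angle: c=0.824352, s=0.566077. N=√(1·720·6·6)=160.996894
k: max(0,(0)−(-3))=3 … min(3+(0),3−(-3))=3
  k=3: (−1)^0·160.9969/(36)·0.8244^3·0.5661^3 = +0.454444
d^3_{-3,0}(1.2035) = +0.454444

d=0.4544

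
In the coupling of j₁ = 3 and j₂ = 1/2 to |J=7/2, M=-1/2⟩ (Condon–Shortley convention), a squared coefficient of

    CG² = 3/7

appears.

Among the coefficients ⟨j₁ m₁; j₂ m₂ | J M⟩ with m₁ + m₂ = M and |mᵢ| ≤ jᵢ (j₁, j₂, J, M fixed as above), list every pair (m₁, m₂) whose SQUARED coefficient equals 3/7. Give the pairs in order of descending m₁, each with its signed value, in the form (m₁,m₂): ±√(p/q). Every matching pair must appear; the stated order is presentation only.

(-1,1/2): +√(3/7)

Admissible pairs with m₁+m₂ = M = -1/2: (-1,1/2), (0,-1/2)
  (m₁,m₂)=(0,-1/2): CG² = 4/7, CG = +√(4/7)
  (m₁,m₂)=(-1,1/2): CG² = 3/7, CG = +√(3/7)   ← matches the target
Pairs with CG² = 3/7: (-1,1/2): +√(3/7)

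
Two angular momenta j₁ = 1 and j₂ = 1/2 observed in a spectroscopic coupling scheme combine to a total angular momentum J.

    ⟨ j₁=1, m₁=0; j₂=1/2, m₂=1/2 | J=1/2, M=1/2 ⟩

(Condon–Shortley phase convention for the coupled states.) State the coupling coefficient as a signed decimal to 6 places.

−√(1/3) = -0.577350

√[2·1!1!0!/3! · 1!1!1!0!1!0!] = √(1/3)
  +(−1)^1/∏(1,0,0,0,1,0)! = -1  (running -1)
⟨..|..⟩ = √(1/3)·(-1) = -0.577350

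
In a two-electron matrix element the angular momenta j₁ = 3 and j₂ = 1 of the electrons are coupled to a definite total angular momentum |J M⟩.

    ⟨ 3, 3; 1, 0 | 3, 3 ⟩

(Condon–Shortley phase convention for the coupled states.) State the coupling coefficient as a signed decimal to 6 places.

triangle: 1!*5!*1!/8! = 120/40320
(j±m)!: 6!*0!*1!*1!*6!*0! = 518400
prefactor² = (2J+1)*Δ*N² = 10800
  k=0: +1/(0!*1!*0!*1!*5!*0!) = 1/120
Σ = 1/120  ⇒  CG² = 10800*(1/120)² = 3/4
CG = +√(3/4) = +0.866025

+√(3/4) ≈ +0.866025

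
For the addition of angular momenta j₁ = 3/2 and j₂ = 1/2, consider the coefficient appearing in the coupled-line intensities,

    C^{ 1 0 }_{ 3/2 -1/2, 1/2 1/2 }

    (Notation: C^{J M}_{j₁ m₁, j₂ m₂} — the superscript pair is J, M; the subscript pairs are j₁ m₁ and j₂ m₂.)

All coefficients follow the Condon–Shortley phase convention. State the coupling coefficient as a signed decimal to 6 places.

√[3·1!2!0!/4! · 1!2!1!0!1!1!] = √(1/2)
  +(−1)^1/∏(1,0,1,0,1,0)! = -1  (running -1)
⟨..|..⟩ = √(1/2)·(-1) = -0.707107

-0.707107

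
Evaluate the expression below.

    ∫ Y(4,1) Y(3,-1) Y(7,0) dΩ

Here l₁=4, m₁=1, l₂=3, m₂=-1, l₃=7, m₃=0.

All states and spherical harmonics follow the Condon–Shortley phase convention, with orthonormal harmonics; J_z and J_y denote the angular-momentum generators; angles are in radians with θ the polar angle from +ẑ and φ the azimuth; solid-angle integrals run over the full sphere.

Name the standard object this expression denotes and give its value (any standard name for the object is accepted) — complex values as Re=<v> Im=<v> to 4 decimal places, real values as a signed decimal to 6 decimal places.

Gaunt coefficient, +0.182674

This is a Gaunt coefficient — the integral of a triple product of spherical harmonics over the sphere.
Rules hold: Σm=0, L=14 even, 1≤7≤7.
N = 9·7·15 = 945
Δ = 0!·8!·6!/15! = 1/45045
Racah Σ t=0..0: t=0:+1/20736 = 1/20736
⇒ 3j(4 3 7; 0 0 0)² = 35/1287, sgn -1
Racah Σ t=0..0: t=0:+1/34560 = 1/34560
⇒ 3j(4 3 7; 1 -1 0)² = 7/429, sgn -1
4πI² = N·(3j₀)²·(3jₘ)² = 8575/20449
I = +1·√(0.419336/4π) = 0.18267373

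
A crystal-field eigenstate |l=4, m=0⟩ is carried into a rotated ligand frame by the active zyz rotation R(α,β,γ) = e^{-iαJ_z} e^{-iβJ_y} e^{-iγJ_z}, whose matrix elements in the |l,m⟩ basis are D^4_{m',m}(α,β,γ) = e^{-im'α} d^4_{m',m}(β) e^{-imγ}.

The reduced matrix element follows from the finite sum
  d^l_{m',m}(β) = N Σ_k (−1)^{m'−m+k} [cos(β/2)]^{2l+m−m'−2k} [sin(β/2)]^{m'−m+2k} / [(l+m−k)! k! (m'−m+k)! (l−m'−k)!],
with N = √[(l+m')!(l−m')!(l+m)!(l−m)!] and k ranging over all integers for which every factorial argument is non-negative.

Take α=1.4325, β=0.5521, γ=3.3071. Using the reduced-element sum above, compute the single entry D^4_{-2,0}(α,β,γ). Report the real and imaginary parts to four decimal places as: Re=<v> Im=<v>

Re=-0.4262 Im=0.1210

D^4_{-2,0}(1.4325,0.5521,3.3071) = e^{-i·-2·1.4325}·d^4_{-2,0}(0.5521)·e^{-i·0·3.3071}. Compute d first:
Half-angle: c=0.962140, s=0.272557. N=√(2·720·24·24)=910.735966
k: max(0,(0)−(-2))=2 … min(4+(0),4−(-2))=4
  k=2: (−1)^0·910.7360/(96)·0.9621^6·0.2726^2 = +0.559069
  k=3: (−1)^1·910.7360/(36)·0.9621^4·0.2726^4 = -0.119639
  k=4: (−1)^2·910.7360/(96)·0.9621^2·0.2726^6 = +0.003600
d^4_{-2,0}(0.5521) = +0.559069 -0.119639 +0.003600 = +0.443030
D = (-0.961991+0.273079i)·(+0.443030)·(+1.000000+0.000000i) = -0.426191+0.120982i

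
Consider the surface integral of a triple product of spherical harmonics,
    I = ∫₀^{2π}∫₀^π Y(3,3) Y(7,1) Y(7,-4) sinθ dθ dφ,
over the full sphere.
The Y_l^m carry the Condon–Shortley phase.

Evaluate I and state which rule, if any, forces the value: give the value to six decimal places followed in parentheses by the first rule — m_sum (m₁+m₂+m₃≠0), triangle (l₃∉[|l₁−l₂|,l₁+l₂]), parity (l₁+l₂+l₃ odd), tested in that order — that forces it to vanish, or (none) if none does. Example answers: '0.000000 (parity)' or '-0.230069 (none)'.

Σlᵢ=17 odd — θ-integrand is odd under cosθ→−cosθ; I=0

0.000000 (parity)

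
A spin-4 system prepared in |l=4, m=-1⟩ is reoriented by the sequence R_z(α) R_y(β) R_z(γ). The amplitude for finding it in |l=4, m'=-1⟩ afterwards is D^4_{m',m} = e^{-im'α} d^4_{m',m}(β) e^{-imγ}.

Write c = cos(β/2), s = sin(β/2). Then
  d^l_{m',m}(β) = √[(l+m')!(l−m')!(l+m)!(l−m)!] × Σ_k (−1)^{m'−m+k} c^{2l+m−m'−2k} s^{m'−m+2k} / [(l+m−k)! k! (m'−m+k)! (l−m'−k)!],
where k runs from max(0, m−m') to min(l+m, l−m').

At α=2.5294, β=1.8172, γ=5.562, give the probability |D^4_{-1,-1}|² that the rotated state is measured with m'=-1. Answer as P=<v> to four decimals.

P=0.0704

First d^4_{-1,-1}(β=1.8172), then the phase factors e^{-i(-1)α} and e^{-i(-1)γ}:
Half-angle: c=0.614850, s=0.788644. N=√(6·120·6·120)=720.000000
k∈{0,1,2,3} keeps every argument non-negative
  k=0: (−1)^0·720.0000/(720)·0.6149^8·0.7886^0 = +0.020425
  k=1: (−1)^1·720.0000/(48)·0.6149^6·0.7886^2 = -0.504046
  k=2: (−1)^2·720.0000/(24)·0.6149^4·0.7886^4 = +1.658527
  k=3: (−1)^3·720.0000/(72)·0.6149^2·0.7886^6 = -0.909545
d^4_{-1,-1}(1.8172) = +0.020425 -0.504046 +1.658527 -0.909545 = +0.265362
|D^4_{-1,-1}|² = |d^4_{-1,-1}(β)|² = (+0.265362)² = 0.070417 (the z-rotation phases have unit modulus)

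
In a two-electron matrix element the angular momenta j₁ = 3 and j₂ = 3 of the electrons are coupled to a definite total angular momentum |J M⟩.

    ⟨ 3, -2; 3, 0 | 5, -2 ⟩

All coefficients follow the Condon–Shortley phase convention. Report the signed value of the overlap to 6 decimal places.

√[11·1!5!5!/12! · 1!5!3!3!3!7!] = √(43200)
  +(−1)^0/∏(0,1,5,3,0,2)! = 1/1440  (running 1/1440)
  +(−1)^1/∏(1,0,4,2,1,3)! = -1/288  (running -1/360)
⟨..|..⟩ = √(43200)·(-1/360) = -0.577350

−√(1/3) = -0.577350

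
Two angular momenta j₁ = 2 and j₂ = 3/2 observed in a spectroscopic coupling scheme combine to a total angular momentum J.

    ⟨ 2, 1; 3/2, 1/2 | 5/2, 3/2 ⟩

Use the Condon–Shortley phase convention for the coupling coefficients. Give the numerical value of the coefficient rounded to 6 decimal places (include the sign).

j₁+j₂−J=1  J+j₁−j₂=3  J−j₁+j₂=2  j₁+j₂+J+1=7
(j₁±m₁, j₂±m₂, J±M) = (3,1,2,1,4,1)
P² = 144/35
sum k=0..1:
  [0] +1/4 = 1/4
  [1] −1/6 = -1/6
S = 1/12
C² = P²·S² = 1/35 ; C = +0.169031

+√(1/35) ≈ +0.169031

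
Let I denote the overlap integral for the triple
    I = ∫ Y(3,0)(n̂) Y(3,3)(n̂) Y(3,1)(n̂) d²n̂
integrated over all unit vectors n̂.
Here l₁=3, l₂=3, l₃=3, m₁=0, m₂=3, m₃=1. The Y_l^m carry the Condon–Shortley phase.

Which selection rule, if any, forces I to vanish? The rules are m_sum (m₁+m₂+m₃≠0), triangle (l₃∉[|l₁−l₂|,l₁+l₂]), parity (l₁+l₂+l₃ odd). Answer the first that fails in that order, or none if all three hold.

m₁+m₂+m₃ = 0 + 3 + 1 = 4  ✗
triangle: |3−3|=0 ≤ l₃=3 ≤ 3+3=6
parity: l₁+l₂+l₃ = 9 is odd

m_sum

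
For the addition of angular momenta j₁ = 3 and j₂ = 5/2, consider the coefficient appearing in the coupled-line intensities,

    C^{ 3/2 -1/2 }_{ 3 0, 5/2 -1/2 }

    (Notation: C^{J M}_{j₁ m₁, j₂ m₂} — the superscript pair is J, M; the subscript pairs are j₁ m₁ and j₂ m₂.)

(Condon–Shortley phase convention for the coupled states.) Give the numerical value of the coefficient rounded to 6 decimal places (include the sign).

j₁+j₂−J=4  J+j₁−j₂=2  J−j₁+j₂=1  j₁+j₂+J+1=8
(j₁±m₁, j₂±m₂, J±M) = (3,3,2,3,1,2)
P² = 144/35
sum k=1..2:
  [1] −1/12 = -1/12
  [2] +1/4 = 1/4
S = 1/6
C² = P²·S² = 4/35 ; C = +0.338062

+0.338062  (= +√(4/35))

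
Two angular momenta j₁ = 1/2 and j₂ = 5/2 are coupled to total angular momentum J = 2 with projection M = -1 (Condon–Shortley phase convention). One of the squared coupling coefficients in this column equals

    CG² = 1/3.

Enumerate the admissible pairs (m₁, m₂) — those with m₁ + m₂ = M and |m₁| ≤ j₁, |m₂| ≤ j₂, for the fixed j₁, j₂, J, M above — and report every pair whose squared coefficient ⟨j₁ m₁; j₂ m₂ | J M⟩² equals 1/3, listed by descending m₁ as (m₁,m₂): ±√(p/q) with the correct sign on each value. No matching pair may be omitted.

(-1/2,-1/2): −√(1/3)

Admissible pairs with m₁+m₂ = M = -1: (-1/2,-1/2), (1/2,-3/2)
  (m₁,m₂)=(1/2,-3/2): CG² = 2/3, CG = +√(2/3)
  (m₁,m₂)=(-1/2,-1/2): CG² = 1/3, CG = −√(1/3)   ← matches the target
Pairs with CG² = 1/3: (-1/2,-1/2): −√(1/3)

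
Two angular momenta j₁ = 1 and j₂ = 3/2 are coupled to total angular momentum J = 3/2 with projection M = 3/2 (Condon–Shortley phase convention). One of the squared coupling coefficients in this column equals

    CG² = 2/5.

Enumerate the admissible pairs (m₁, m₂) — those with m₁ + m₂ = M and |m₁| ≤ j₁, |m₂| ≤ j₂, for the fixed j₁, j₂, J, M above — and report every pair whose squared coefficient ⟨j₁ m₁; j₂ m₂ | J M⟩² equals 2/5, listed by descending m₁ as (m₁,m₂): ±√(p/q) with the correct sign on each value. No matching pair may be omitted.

(1,1/2): +√(2/5)

Admissible pairs with m₁+m₂ = M = 3/2: (0,3/2), (1,1/2)
  (m₁,m₂)=(1,1/2): CG² = 2/5, CG = +√(2/5)   ← matches the target
  (m₁,m₂)=(0,3/2): CG² = 3/5, CG = −√(3/5)
Pairs with CG² = 2/5: (1,1/2): +√(2/5)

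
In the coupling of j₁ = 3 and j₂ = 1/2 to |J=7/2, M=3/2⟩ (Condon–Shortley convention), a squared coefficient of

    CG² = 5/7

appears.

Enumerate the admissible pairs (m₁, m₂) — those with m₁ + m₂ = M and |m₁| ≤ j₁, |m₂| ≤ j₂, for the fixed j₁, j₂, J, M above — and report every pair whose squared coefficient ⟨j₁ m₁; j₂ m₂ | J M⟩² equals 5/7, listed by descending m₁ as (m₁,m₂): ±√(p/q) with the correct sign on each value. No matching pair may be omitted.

Admissible pairs with m₁+m₂ = M = 3/2: (1,1/2), (2,-1/2)
  (m₁,m₂)=(2,-1/2): CG² = 2/7, CG = +√(2/7)
  (m₁,m₂)=(1,1/2): CG² = 5/7, CG = +√(5/7)   ← matches the target
Pairs with CG² = 5/7: (1,1/2): +√(5/7)

(1,1/2): +√(5/7)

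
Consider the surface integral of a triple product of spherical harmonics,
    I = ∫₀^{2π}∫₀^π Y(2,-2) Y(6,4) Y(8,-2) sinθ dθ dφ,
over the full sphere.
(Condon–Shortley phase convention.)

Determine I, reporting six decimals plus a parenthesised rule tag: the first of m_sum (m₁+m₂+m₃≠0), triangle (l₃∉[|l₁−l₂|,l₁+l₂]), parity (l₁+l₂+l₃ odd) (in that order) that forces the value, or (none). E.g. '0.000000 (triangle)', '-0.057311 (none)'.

0.032867 (none)

m-sum 0 ✓  L=16 even ✓  4≤8≤8 ✓
Π(2lᵢ+1) = 5×13×17 = 1105
triangle coeff Δ(2,6,8) = 1/30940
Σ_t [0,0]: t=0:+1/2073600 = 1/2073600
(3j)²=28/1105 [(2 6 8; 0 0 0)], sign=+1
Σ_t [0,0]: t=0:+1/174182400 = 1/174182400
(3j)²=3/6188 [(2 6 8; -2 4 -2)], sign=+1
⇒ 4πI² = 3/221
I = (+1)√(3/221/(4π)) = 0.03286696
No selection rule forces the value: the integral is nonzero (none).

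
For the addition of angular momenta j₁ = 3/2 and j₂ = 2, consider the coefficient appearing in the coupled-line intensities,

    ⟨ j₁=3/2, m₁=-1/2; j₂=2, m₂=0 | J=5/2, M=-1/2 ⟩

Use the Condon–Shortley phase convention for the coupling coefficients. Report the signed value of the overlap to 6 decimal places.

triangle: 1!·2!·3!/7! = 12/5040
(j±m)!: 1!·2!·2!·2!·2!·3! = 96
prefactor² = (2J+1)·Δ·N² = 48/35
  k=0: +1/(0!·1!·2!·2!·0!·1!) = 1/4
  k=1: −1/(1!·0!·1!·1!·1!·2!) = -1/2
Σ = -1/4  ⇒  CG² = 48/35·(-1/4)² = 3/35
CG = −√(3/35) = -0.292770

-0.292770  (= −√(3/35))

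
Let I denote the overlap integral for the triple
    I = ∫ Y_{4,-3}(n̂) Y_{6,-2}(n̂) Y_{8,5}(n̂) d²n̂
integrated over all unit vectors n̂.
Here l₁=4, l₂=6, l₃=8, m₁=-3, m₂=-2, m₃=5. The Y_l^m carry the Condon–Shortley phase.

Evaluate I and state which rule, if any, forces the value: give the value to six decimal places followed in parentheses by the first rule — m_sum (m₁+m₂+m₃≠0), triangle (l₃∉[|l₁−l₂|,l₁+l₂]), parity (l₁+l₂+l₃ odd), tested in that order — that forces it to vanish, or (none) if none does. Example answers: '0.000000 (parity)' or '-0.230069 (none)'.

m-sum 0 ✓  L=18 even ✓  2≤8≤10 ✓
Π(2lᵢ+1) = 9×13×17 = 1989
triangle coeff Δ(4,6,8) = 1/23279256
Σ_t [0,2]: t=0:+1/1658880 t=1:−1/518400 t=2:+1/1658880 = -1/1382400
(3j)²=504/46189 [(4 6 8; 0 0 0)], sign=-1
Σ_t [1,2]: t=1:−1/21772800 t=2:+1/19353600 = 1/174182400
(3j)²=1/3876 [(4 6 8; -3 -2 5)], sign=-1
⇒ 4πI² = 378/67507
I = (+1)√(378/67507/(4π)) = 0.02110895
No selection rule forces the value: the integral is nonzero (none).

0.021109 (none)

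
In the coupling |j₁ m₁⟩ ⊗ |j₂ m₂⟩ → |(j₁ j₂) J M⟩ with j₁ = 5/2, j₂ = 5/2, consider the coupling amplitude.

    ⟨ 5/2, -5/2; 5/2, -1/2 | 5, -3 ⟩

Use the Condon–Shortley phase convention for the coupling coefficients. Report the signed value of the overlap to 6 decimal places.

√[11·0!5!5!/11! · 0!5!2!3!2!8!] = √(460800)
  +(−1)^0/∏(0,0,5,2,0,3)! = 1/1440  (running 1/1440)
⟨..|..⟩ = √(460800)·(1/1440) = +0.471405

+0.471405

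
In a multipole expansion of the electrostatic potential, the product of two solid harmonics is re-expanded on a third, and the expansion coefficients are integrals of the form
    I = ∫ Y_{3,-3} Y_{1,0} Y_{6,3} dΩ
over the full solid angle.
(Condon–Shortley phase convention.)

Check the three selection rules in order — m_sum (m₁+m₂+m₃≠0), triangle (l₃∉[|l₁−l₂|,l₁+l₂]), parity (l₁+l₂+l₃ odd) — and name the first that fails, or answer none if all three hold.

Σmᵢ = 0  ✓
l₃∈[|l₁−l₂|,l₁+l₂]=[2,4] required, l₃=6 fails  ✗
Σlᵢ = 10 ⇒ even

triangle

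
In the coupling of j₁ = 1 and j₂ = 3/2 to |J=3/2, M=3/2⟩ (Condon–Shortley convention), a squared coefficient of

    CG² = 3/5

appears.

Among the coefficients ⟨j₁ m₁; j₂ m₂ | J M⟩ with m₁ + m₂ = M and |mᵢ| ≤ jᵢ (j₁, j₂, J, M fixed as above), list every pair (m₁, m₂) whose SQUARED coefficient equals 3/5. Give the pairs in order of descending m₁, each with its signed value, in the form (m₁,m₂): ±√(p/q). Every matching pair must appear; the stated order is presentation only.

Admissible pairs with m₁+m₂ = M = 3/2: (0,3/2), (1,1/2)
  (m₁,m₂)=(1,1/2): CG² = 2/5, CG = +√(2/5)
  (m₁,m₂)=(0,3/2): CG² = 3/5, CG = −√(3/5)   ← matches the target
Pairs with CG² = 3/5: (0,3/2): −√(3/5)

(0,3/2): −√(3/5)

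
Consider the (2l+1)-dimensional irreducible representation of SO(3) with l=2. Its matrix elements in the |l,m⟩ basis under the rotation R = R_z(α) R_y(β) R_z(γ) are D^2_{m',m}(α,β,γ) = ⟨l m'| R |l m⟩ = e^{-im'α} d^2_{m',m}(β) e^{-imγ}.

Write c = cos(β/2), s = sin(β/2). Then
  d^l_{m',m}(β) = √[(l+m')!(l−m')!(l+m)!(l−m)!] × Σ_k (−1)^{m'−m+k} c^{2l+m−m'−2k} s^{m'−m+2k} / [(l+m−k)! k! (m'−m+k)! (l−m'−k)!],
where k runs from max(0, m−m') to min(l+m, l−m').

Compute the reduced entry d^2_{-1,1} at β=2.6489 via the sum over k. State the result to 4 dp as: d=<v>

d=-0.7168

d^2_{-1,1}(β=2.6489) via the finite sum:
With c≡cos(β/2)=0.243862 and s≡sin(β/2)=0.969810, N=[1·6·6·1]^{1/2}=6.000000
k∈{2,3} keeps every argument non-negative
  k=2: (−1)^0·6.0000/(2)·0.2439^2·0.9698^2 = +0.167797
  k=3: (−1)^1·6.0000/(6)·0.2439^0·0.9698^4 = -0.884599
d^2_{-1,1}(2.6489) = +0.167797 -0.884599 = -0.716802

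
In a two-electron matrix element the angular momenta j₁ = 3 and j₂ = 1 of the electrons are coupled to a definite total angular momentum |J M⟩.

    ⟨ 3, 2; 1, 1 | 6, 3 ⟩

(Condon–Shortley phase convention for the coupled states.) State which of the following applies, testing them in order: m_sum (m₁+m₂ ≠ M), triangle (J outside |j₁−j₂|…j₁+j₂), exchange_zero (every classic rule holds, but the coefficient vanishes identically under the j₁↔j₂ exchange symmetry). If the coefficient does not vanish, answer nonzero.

m-sum: m₁+m₂ = 2+1 = 3, M = 3  ✓
triangle: need |j₁−j₂| ≤ J ≤ j₁+j₂, i.e. J ∈ [2, 4]; J = 6 is outside ✗ ⇒ coefficient is 0

triangle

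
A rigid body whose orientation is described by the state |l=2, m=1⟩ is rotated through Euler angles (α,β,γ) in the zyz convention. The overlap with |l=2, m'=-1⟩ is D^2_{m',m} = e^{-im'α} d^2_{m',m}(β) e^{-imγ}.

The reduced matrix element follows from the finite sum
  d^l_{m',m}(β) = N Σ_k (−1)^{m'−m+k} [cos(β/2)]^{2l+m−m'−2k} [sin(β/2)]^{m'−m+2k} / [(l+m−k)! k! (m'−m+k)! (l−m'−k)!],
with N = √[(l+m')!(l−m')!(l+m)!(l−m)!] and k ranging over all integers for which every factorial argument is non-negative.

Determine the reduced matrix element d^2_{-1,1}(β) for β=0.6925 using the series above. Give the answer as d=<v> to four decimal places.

d^2_{-1,1}(β=0.6925) via the finite sum:
c=cos(0.692500/2)=0.940652, s=sin(0.692500/2)=0.339373; N=√[1·6·6·1]=6.000000
The bounds max(0,m−m')=2 and min(l+m,l−m')=3 give 2 terms
  k=2: (−1)^0·6.0000/(2)·0.9407^2·0.3394^2 = +0.305727
  k=3: (−1)^1·6.0000/(6)·0.9407^0·0.3394^4 = -0.013265
d^2_{-1,1}(0.6925) = +0.305727 -0.013265 = +0.292462

d=0.2925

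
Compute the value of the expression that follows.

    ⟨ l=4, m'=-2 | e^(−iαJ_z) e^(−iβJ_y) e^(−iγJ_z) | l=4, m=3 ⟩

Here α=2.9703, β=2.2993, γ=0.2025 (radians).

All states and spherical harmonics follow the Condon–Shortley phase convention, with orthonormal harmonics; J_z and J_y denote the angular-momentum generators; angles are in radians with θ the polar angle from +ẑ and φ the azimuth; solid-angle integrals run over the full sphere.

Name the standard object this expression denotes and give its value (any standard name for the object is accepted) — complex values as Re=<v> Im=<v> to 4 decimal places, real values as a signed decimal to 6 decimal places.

This is a Wigner D-matrix element — the rotation-matrix element ⟨l m'| R(α,β,γ) |l m⟩ in the angular-momentum basis.
Split into d^4_{-2,3}(β=2.2993) × two z-phases.
c=cos(2.299300/2)=0.408807, s=sin(2.299300/2)=0.912621; N=√[2·720·5040·1]=2693.993318
k∈{5,6} keeps every argument non-negative
  k=5: (−1)^0·2693.9933/(240)·0.4088^3·0.9126^5 = +0.485503
  k=6: (−1)^1·2693.9933/(720)·0.4088^1·0.9126^7 = -0.806520
d^4_{-2,3}(2.2993) = +0.485503 -0.806520 = -0.321017
Attach z-rotation phases: D = e^{-i(-2)(2.9703)}·(-0.321017)·e^{-i(3)(0.2025)} = -0.186708+0.261136i

Wigner D-matrix element, Re=-0.1867 Im=0.2611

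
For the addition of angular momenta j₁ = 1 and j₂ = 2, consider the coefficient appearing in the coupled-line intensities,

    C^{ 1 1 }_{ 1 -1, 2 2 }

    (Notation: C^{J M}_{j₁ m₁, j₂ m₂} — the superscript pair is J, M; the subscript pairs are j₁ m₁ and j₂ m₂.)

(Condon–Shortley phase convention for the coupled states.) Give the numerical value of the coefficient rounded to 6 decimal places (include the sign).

+0.774597

triangle: 2!*0!*2!/5! = 4/120
(j±m)!: 0!*2!*4!*0!*2!*0! = 96
prefactor² = (2J+1)*Δ*N² = 48/5
  k=2: +1/(2!*0!*0!*2!*0!*0!) = 1/4
Σ = 1/4  ⇒  CG² = 48/5*(1/4)² = 3/5
CG = +√(3/5) = +0.774597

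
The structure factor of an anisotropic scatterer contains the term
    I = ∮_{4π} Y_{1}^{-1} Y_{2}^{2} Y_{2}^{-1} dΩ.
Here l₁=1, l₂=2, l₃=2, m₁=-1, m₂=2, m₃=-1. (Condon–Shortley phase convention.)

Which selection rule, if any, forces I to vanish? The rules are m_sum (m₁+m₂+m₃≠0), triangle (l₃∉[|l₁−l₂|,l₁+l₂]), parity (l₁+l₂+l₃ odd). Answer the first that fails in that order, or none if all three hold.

parity

Σmᵢ = 0  ✓
l₃∈[|l₁−l₂|,l₁+l₂]=[1,3], have l₃=2  ✓
Σlᵢ = 5 ⇒ odd  ✗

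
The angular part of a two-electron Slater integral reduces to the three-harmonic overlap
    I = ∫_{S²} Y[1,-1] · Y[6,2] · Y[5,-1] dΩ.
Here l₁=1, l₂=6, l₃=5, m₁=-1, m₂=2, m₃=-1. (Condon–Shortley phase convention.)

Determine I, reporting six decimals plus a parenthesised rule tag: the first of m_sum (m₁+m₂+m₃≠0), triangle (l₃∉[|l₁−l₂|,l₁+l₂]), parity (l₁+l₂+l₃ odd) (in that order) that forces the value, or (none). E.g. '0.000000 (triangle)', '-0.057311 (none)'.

0.216205 (none)

Checks pass: Σm=0; 12 even; l₃=5∈[5,7].
(2·1+1)(2·6+1)(2·5+1) = 429
Δ: 2! 0! 10! / 13! → 1/858
sum: t=1:−1/14400 = -1/14400
3j²(1 6 5; 0 0 0) = Δ·Π!·Σ² = 6/143  (sign +1)
sum: t=2:+1/34560 = 1/34560
3j²(1 6 5; -1 2 -1) = Δ·Π!·Σ² = 14/429  (sign +1)
combine: 4πI² = 429·6/143·14/429 = 84/143
take √, sign +1: I = 0.21620548
No selection rule forces the value: the integral is nonzero (none).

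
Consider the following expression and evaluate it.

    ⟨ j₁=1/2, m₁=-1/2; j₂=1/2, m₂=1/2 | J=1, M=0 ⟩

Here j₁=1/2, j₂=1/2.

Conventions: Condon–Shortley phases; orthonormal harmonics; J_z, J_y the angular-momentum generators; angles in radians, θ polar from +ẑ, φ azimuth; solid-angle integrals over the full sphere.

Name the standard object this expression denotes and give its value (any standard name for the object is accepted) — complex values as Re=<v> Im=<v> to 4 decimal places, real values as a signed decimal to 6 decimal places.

This is a Clebsch–Gordan (vector-coupling) coefficient.
j₁+j₂−J=0  J+j₁−j₂=1  J−j₁+j₂=1  j₁+j₂+J+1=3
(j₁±m₁, j₂±m₂, J±M) = (0,1,1,0,1,1)
P² = 1/2
sum k=0..0:
  [0] +1/1 = 1
S = 1
C² = P²·S² = 1/2 ; C = +0.707107

Clebsch–Gordan coefficient, +√(1/2) ≈ +0.707107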